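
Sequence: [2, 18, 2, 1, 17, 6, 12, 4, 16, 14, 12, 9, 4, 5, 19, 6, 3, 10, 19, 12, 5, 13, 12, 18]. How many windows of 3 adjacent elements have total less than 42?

[2, 18, 2] → sum 22  < 42 ✓
[18, 2, 1] → sum 21  < 42 ✓
[2, 1, 17] → sum 20  < 42 ✓
[1, 17, 6] → sum 24  < 42 ✓
[17, 6, 12] → sum 35  < 42 ✓
[6, 12, 4] → sum 22  < 42 ✓
[12, 4, 16] → sum 32  < 42 ✓
[4, 16, 14] → sum 34  < 42 ✓
[16, 14, 12] → sum 42
[14, 12, 9] → sum 35  < 42 ✓
[12, 9, 4] → sum 25  < 42 ✓
[9, 4, 5] → sum 18  < 42 ✓
[4, 5, 19] → sum 28  < 42 ✓
[5, 19, 6] → sum 30  < 42 ✓
[19, 6, 3] → sum 28  < 42 ✓
[6, 3, 10] → sum 19  < 42 ✓
[3, 10, 19] → sum 32  < 42 ✓
[10, 19, 12] → sum 41  < 42 ✓
[19, 12, 5] → sum 36  < 42 ✓
[12, 5, 13] → sum 30  < 42 ✓
[5, 13, 12] → sum 30  < 42 ✓
[13, 12, 18] → sum 43
20 windows satisfy the condition.

20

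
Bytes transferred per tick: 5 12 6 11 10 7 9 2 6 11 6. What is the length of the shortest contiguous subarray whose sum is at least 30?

add 5: running sum 5 < 30
add 12: running sum 17 < 30
add 6: running sum 23 < 30
end 3: [5, 12, 6, 11] sum 34, len 4
end 4: [12, 6, 11, 10] sum 39, len 4
end 5: [6, 11, 10, 7] sum 34, len 4
end 6: [11, 10, 7, 9] sum 37, len 4
end 7: [11, 10, 7, 9, 2] sum 39, len 5
end 8: [10, 7, 9, 2, 6] sum 34, len 5
end 9: [7, 9, 2, 6, 11] sum 35, len 5
end 10: [9, 2, 6, 11, 6] sum 34, len 5
Shortest qualifying length: 4.

4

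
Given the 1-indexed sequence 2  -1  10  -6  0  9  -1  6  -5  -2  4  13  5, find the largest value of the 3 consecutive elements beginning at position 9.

4

Elements at indices 9..11: -5, -2, 4
max(-5, -2, 4) = 4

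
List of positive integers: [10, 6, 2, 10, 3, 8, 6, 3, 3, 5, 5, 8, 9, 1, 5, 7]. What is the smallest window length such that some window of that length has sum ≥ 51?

add 10: running sum 10 < 51
add 6: running sum 16 < 51
add 2: running sum 18 < 51
add 10: running sum 28 < 51
add 3: running sum 31 < 51
add 8: running sum 39 < 51
add 6: running sum 45 < 51
add 3: running sum 48 < 51
end 8: [10, 6, 2, 10, 3, 8, 6, 3, 3] sum 51, len 9
end 9: [10, 6, 2, 10, 3, 8, 6, 3, 3, 5] sum 56, len 10
end 10: [6, 2, 10, 3, 8, 6, 3, 3, 5, 5] sum 51, len 10
end 11: [10, 3, 8, 6, 3, 3, 5, 5, 8] sum 51, len 9
end 12: [10, 3, 8, 6, 3, 3, 5, 5, 8, 9] sum 60, len 10
end 13: [3, 8, 6, 3, 3, 5, 5, 8, 9, 1] sum 51, len 10
end 14: [8, 6, 3, 3, 5, 5, 8, 9, 1, 5] sum 53, len 10
end 15: [6, 3, 3, 5, 5, 8, 9, 1, 5, 7] sum 52, len 10
Shortest qualifying length: 9.

9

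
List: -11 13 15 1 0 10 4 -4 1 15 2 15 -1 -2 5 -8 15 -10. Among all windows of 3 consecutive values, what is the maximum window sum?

32

Each size-3 window and its sum:
[-11, 13, 15] → sum 17
[13, 15, 1] → sum 29
[15, 1, 0] → sum 16
[1, 0, 10] → sum 11
[0, 10, 4] → sum 14
[10, 4, -4] → sum 10
[4, -4, 1] → sum 1
[-4, 1, 15] → sum 12
[1, 15, 2] → sum 18
[15, 2, 15] → sum 32
[2, 15, -1] → sum 16
[15, -1, -2] → sum 12
[-1, -2, 5] → sum 2
[-2, 5, -8] → sum -5
[5, -8, 15] → sum 12
[-8, 15, -10] → sum -3
Maximum of these is 32.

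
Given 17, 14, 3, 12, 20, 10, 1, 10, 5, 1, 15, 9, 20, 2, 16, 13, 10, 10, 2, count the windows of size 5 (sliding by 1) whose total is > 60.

3

(17, 14, 3, 12, 20) → sum 66  > 60 ✓
(14, 3, 12, 20, 10) → sum 59
(3, 12, 20, 10, 1) → sum 46
(12, 20, 10, 1, 10) → sum 53
(20, 10, 1, 10, 5) → sum 46
(10, 1, 10, 5, 1) → sum 27
(1, 10, 5, 1, 15) → sum 32
(10, 5, 1, 15, 9) → sum 40
(5, 1, 15, 9, 20) → sum 50
(1, 15, 9, 20, 2) → sum 47
(15, 9, 20, 2, 16) → sum 62  > 60 ✓
(9, 20, 2, 16, 13) → sum 60
(20, 2, 16, 13, 10) → sum 61  > 60 ✓
(2, 16, 13, 10, 10) → sum 51
(16, 13, 10, 10, 2) → sum 51
3 windows satisfy the condition.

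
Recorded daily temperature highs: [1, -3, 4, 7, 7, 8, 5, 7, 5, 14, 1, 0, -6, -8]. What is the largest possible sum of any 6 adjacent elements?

(1, -3, 4, 7, 7, 8) → sum 24
(-3, 4, 7, 7, 8, 5) → sum 28
(4, 7, 7, 8, 5, 7) → sum 38
(7, 7, 8, 5, 7, 5) → sum 39
(7, 8, 5, 7, 5, 14) → sum 46
(8, 5, 7, 5, 14, 1) → sum 40
(5, 7, 5, 14, 1, 0) → sum 32
(7, 5, 14, 1, 0, -6) → sum 21
(5, 14, 1, 0, -6, -8) → sum 6
Largest of these is 46.

46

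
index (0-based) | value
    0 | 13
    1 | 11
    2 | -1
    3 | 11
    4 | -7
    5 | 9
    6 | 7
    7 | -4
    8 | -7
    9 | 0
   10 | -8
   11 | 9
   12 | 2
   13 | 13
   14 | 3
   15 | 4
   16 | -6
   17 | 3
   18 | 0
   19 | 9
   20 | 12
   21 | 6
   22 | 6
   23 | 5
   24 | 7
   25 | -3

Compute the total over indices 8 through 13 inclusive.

9

Elements at indices 8..13: -7, 0, -8, 9, 2, 13
sum(-7, 0, -8, 9, 2, 13) = 9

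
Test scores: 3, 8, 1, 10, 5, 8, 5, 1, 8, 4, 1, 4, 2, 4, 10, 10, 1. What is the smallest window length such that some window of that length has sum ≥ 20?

2

add 3: running sum 3 < 20
add 8: running sum 11 < 20
add 1: running sum 12 < 20
add 10: shortest ending here [3, 8, 1, 10] sum 22, len 4
add 5: shortest ending here [8, 1, 10, 5] sum 24, len 4
add 8: shortest ending here [10, 5, 8] sum 23, len 3
add 5: shortest ending here [10, 5, 8, 5] sum 28, len 4
add 1: shortest ending here [10, 5, 8, 5, 1] sum 29, len 5
add 8: shortest ending here [8, 5, 1, 8] sum 22, len 4
add 4: shortest ending here [8, 5, 1, 8, 4] sum 26, len 5
add 1: shortest ending here [8, 5, 1, 8, 4, 1] sum 27, len 6
add 4: shortest ending here [5, 1, 8, 4, 1, 4] sum 23, len 6
add 2: shortest ending here [1, 8, 4, 1, 4, 2] sum 20, len 6
add 4: shortest ending here [8, 4, 1, 4, 2, 4] sum 23, len 6
add 10: shortest ending here [4, 2, 4, 10] sum 20, len 4
add 10: shortest ending here [10, 10] sum 20, len 2
add 1: shortest ending here [10, 10, 1] sum 21, len 3
Shortest qualifying length: 2.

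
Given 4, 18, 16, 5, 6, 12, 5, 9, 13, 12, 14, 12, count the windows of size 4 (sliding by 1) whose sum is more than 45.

4 18 16 5 → sum 43
18 16 5 6 → sum 45
16 5 6 12 → sum 39
5 6 12 5 → sum 28
6 12 5 9 → sum 32
12 5 9 13 → sum 39
5 9 13 12 → sum 39
9 13 12 14 → sum 48  > 45 ✓
13 12 14 12 → sum 51  > 45 ✓
2 windows satisfy the condition.

2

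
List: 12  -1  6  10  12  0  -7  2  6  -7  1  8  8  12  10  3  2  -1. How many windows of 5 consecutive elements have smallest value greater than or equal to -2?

6

(12, -1, 6, 10, 12) → min -1  ≥ -2 ✓
(-1, 6, 10, 12, 0) → min -1  ≥ -2 ✓
(6, 10, 12, 0, -7) → min -7
(10, 12, 0, -7, 2) → min -7
(12, 0, -7, 2, 6) → min -7
(0, -7, 2, 6, -7) → min -7
(-7, 2, 6, -7, 1) → min -7
(2, 6, -7, 1, 8) → min -7
(6, -7, 1, 8, 8) → min -7
(-7, 1, 8, 8, 12) → min -7
(1, 8, 8, 12, 10) → min 1  ≥ -2 ✓
(8, 8, 12, 10, 3) → min 3  ≥ -2 ✓
(8, 12, 10, 3, 2) → min 2  ≥ -2 ✓
(12, 10, 3, 2, -1) → min -1  ≥ -2 ✓
6 windows satisfy the condition.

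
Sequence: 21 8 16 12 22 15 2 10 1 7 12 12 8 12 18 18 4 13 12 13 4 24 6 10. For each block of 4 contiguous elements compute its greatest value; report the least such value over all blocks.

[21, 8, 16, 12] → max 21
[8, 16, 12, 22] → max 22
[16, 12, 22, 15] → max 22
[12, 22, 15, 2] → max 22
[22, 15, 2, 10] → max 22
[15, 2, 10, 1] → max 15
[2, 10, 1, 7] → max 10
[10, 1, 7, 12] → max 12
[1, 7, 12, 12] → max 12
[7, 12, 12, 8] → max 12
[12, 12, 8, 12] → max 12
[12, 8, 12, 18] → max 18
[8, 12, 18, 18] → max 18
[12, 18, 18, 4] → max 18
[18, 18, 4, 13] → max 18
[18, 4, 13, 12] → max 18
[4, 13, 12, 13] → max 13
[13, 12, 13, 4] → max 13
[12, 13, 4, 24] → max 24
[13, 4, 24, 6] → max 24
[4, 24, 6, 10] → max 24
Least of these is 10.

10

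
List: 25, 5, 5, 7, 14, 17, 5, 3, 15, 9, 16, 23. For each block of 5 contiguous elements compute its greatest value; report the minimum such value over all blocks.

Window maxs for each of the 8 positions:
(25, 5, 5, 7, 14) → max 25
(5, 5, 7, 14, 17) → max 17
(5, 7, 14, 17, 5) → max 17
(7, 14, 17, 5, 3) → max 17
(14, 17, 5, 3, 15) → max 17
(17, 5, 3, 15, 9) → max 17
(5, 3, 15, 9, 16) → max 16
(3, 15, 9, 16, 23) → max 23
Minimum of these is 16.

16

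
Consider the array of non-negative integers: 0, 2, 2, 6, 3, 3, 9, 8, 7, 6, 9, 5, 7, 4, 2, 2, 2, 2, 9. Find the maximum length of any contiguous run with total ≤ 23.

→ 0: sum 0, len 1
→ 2: sum 2, len 2
→ 2: sum 4, len 3
→ 6: sum 10, len 4
→ 3: sum 13, len 5
→ 3: sum 16, len 6
→ 9 (dropped 0, 2): sum 23, len 5
→ 8 (dropped 2, 6): sum 23, len 4
→ 7 (dropped 3, 3, 9): sum 15, len 2
→ 6: sum 21, len 3
→ 9 (dropped 8): sum 22, len 3
→ 5 (dropped 7): sum 20, len 3
→ 7 (dropped 6): sum 21, len 3
→ 4 (dropped 9): sum 16, len 3
→ 2: sum 18, len 4
→ 2: sum 20, len 5
→ 2: sum 22, len 6
→ 2 (dropped 5): sum 19, len 6
→ 9 (dropped 7): sum 21, len 6
Longest length seen: 6.

6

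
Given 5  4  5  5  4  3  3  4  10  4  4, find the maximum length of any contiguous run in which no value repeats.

3

[5] len 1
[5, 4] len 2
[4, 5] len 2
[5] len 1
[5, 4] len 2
[5, 4, 3] len 3
[3] len 1
[3, 4] len 2
[3, 4, 10] len 3
[10, 4] len 2
[4] len 1
Longest all-distinct length: 3.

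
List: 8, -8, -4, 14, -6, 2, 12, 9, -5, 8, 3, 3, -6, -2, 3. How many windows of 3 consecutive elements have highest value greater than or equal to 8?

10

[8, -8, -4] → max 8  ≥ 8 ✓
[-8, -4, 14] → max 14  ≥ 8 ✓
[-4, 14, -6] → max 14  ≥ 8 ✓
[14, -6, 2] → max 14  ≥ 8 ✓
[-6, 2, 12] → max 12  ≥ 8 ✓
[2, 12, 9] → max 12  ≥ 8 ✓
[12, 9, -5] → max 12  ≥ 8 ✓
[9, -5, 8] → max 9  ≥ 8 ✓
[-5, 8, 3] → max 8  ≥ 8 ✓
[8, 3, 3] → max 8  ≥ 8 ✓
[3, 3, -6] → max 3
[3, -6, -2] → max 3
[-6, -2, 3] → max 3
10 windows satisfy the condition.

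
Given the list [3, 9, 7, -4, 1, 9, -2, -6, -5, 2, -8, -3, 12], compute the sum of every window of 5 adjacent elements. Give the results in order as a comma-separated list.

16, 22, 11, -2, -3, -2, -19, -20, -2

Sliding a size-5 window across the 13 values:
3 9 7 -4 1 → sum 16
9 7 -4 1 9 → sum 22
7 -4 1 9 -2 → sum 11
-4 1 9 -2 -6 → sum -2
1 9 -2 -6 -5 → sum -3
9 -2 -6 -5 2 → sum -2
-2 -6 -5 2 -8 → sum -19
-6 -5 2 -8 -3 → sum -20
-5 2 -8 -3 12 → sum -2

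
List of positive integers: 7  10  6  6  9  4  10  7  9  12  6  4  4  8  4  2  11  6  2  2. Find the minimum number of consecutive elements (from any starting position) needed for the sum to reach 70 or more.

Extend right; whenever the sum reaches 70, record the length and shrink from the left:
add 7: running sum 7 < 70
add 10: running sum 17 < 70
add 6: running sum 23 < 70
add 6: running sum 29 < 70
add 9: running sum 38 < 70
add 4: running sum 42 < 70
add 10: running sum 52 < 70
add 7: running sum 59 < 70
add 9: running sum 68 < 70
add 12: shortest ending here [10, 6, 6, 9, 4, 10, 7, 9, 12] sum 73, len 9
add 6: shortest ending here [10, 6, 6, 9, 4, 10, 7, 9, 12, 6] sum 79, len 10
add 4: shortest ending here [6, 6, 9, 4, 10, 7, 9, 12, 6, 4] sum 73, len 10
add 4: shortest ending here [6, 9, 4, 10, 7, 9, 12, 6, 4, 4] sum 71, len 10
add 8: shortest ending here [9, 4, 10, 7, 9, 12, 6, 4, 4, 8] sum 73, len 10
add 4: shortest ending here [9, 4, 10, 7, 9, 12, 6, 4, 4, 8, 4] sum 77, len 11
add 2: shortest ending here [4, 10, 7, 9, 12, 6, 4, 4, 8, 4, 2] sum 70, len 11
add 11: shortest ending here [10, 7, 9, 12, 6, 4, 4, 8, 4, 2, 11] sum 77, len 11
add 6: shortest ending here [7, 9, 12, 6, 4, 4, 8, 4, 2, 11, 6] sum 73, len 11
add 2: shortest ending here [7, 9, 12, 6, 4, 4, 8, 4, 2, 11, 6, 2] sum 75, len 12
add 2: shortest ending here [9, 12, 6, 4, 4, 8, 4, 2, 11, 6, 2, 2] sum 70, len 12
Shortest qualifying length: 9.

9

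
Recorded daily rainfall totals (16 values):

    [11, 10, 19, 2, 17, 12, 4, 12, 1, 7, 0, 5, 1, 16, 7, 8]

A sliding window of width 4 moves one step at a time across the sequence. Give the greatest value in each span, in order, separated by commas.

19, 19, 19, 17, 17, 12, 12, 12, 7, 7, 16, 16, 16

11 10 19 2 → max 19
10 19 2 17 → max 19
19 2 17 12 → max 19
2 17 12 4 → max 17
17 12 4 12 → max 17
12 4 12 1 → max 12
4 12 1 7 → max 12
12 1 7 0 → max 12
1 7 0 5 → max 7
7 0 5 1 → max 7
0 5 1 16 → max 16
5 1 16 7 → max 16
1 16 7 8 → max 16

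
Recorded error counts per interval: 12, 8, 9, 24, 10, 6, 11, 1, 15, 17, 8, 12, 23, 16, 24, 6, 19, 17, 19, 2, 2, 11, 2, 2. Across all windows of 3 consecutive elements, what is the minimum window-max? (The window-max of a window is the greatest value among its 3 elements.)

11

Each size-3 window and its max:
[12, 8, 9] → max 12
[8, 9, 24] → max 24
[9, 24, 10] → max 24
[24, 10, 6] → max 24
[10, 6, 11] → max 11
[6, 11, 1] → max 11
[11, 1, 15] → max 15
[1, 15, 17] → max 17
[15, 17, 8] → max 17
[17, 8, 12] → max 17
[8, 12, 23] → max 23
[12, 23, 16] → max 23
[23, 16, 24] → max 24
[16, 24, 6] → max 24
[24, 6, 19] → max 24
[6, 19, 17] → max 19
[19, 17, 19] → max 19
[17, 19, 2] → max 19
[19, 2, 2] → max 19
[2, 2, 11] → max 11
[2, 11, 2] → max 11
[11, 2, 2] → max 11
Minimum of these is 11.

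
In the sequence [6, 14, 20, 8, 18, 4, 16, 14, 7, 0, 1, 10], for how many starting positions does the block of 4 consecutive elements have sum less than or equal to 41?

6 14 20 8 → sum 48
14 20 8 18 → sum 60
20 8 18 4 → sum 50
8 18 4 16 → sum 46
18 4 16 14 → sum 52
4 16 14 7 → sum 41  ≤ 41 ✓
16 14 7 0 → sum 37  ≤ 41 ✓
14 7 0 1 → sum 22  ≤ 41 ✓
7 0 1 10 → sum 18  ≤ 41 ✓
4 windows satisfy the condition.

4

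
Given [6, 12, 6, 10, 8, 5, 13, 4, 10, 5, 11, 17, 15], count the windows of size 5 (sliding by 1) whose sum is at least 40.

6 12 6 10 8 → sum 42  ≥ 40 ✓
12 6 10 8 5 → sum 41  ≥ 40 ✓
6 10 8 5 13 → sum 42  ≥ 40 ✓
10 8 5 13 4 → sum 40  ≥ 40 ✓
8 5 13 4 10 → sum 40  ≥ 40 ✓
5 13 4 10 5 → sum 37
13 4 10 5 11 → sum 43  ≥ 40 ✓
4 10 5 11 17 → sum 47  ≥ 40 ✓
10 5 11 17 15 → sum 58  ≥ 40 ✓
8 windows satisfy the condition.

8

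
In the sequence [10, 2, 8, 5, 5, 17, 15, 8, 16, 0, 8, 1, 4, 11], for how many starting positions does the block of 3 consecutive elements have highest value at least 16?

(10, 2, 8) → max 10
(2, 8, 5) → max 8
(8, 5, 5) → max 8
(5, 5, 17) → max 17  ≥ 16 ✓
(5, 17, 15) → max 17  ≥ 16 ✓
(17, 15, 8) → max 17  ≥ 16 ✓
(15, 8, 16) → max 16  ≥ 16 ✓
(8, 16, 0) → max 16  ≥ 16 ✓
(16, 0, 8) → max 16  ≥ 16 ✓
(0, 8, 1) → max 8
(8, 1, 4) → max 8
(1, 4, 11) → max 11
6 windows satisfy the condition.

6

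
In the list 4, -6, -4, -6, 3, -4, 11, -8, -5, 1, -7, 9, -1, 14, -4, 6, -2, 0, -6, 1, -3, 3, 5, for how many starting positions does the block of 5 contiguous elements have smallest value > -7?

(4, -6, -4, -6, 3) → min -6  > -7 ✓
(-6, -4, -6, 3, -4) → min -6  > -7 ✓
(-4, -6, 3, -4, 11) → min -6  > -7 ✓
(-6, 3, -4, 11, -8) → min -8
(3, -4, 11, -8, -5) → min -8
(-4, 11, -8, -5, 1) → min -8
(11, -8, -5, 1, -7) → min -8
(-8, -5, 1, -7, 9) → min -8
(-5, 1, -7, 9, -1) → min -7
(1, -7, 9, -1, 14) → min -7
(-7, 9, -1, 14, -4) → min -7
(9, -1, 14, -4, 6) → min -4  > -7 ✓
(-1, 14, -4, 6, -2) → min -4  > -7 ✓
(14, -4, 6, -2, 0) → min -4  > -7 ✓
(-4, 6, -2, 0, -6) → min -6  > -7 ✓
(6, -2, 0, -6, 1) → min -6  > -7 ✓
(-2, 0, -6, 1, -3) → min -6  > -7 ✓
(0, -6, 1, -3, 3) → min -6  > -7 ✓
(-6, 1, -3, 3, 5) → min -6  > -7 ✓
11 windows satisfy the condition.

11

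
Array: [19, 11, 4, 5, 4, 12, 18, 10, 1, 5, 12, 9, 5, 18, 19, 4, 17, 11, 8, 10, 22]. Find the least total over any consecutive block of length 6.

(19, 11, 4, 5, 4, 12) → sum 55
(11, 4, 5, 4, 12, 18) → sum 54
(4, 5, 4, 12, 18, 10) → sum 53
(5, 4, 12, 18, 10, 1) → sum 50
(4, 12, 18, 10, 1, 5) → sum 50
(12, 18, 10, 1, 5, 12) → sum 58
(18, 10, 1, 5, 12, 9) → sum 55
(10, 1, 5, 12, 9, 5) → sum 42
(1, 5, 12, 9, 5, 18) → sum 50
(5, 12, 9, 5, 18, 19) → sum 68
(12, 9, 5, 18, 19, 4) → sum 67
(9, 5, 18, 19, 4, 17) → sum 72
(5, 18, 19, 4, 17, 11) → sum 74
(18, 19, 4, 17, 11, 8) → sum 77
(19, 4, 17, 11, 8, 10) → sum 69
(4, 17, 11, 8, 10, 22) → sum 72
Least of these is 42.

42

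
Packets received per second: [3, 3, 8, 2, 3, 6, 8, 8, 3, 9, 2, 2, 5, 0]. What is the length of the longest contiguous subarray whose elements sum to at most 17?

4

[3] sum 3 len 1
[3, 3] sum 6 len 2
[3, 3, 8] sum 14 len 3
[3, 3, 8, 2] sum 16 len 4
[3, 8, 2, 3] sum 16 len 4
[2, 3, 6] sum 11 len 3
[3, 6, 8] sum 17 len 3
[8, 8] sum 16 len 2
[8, 3] sum 11 len 2
[3, 9] sum 12 len 2
[3, 9, 2] sum 14 len 3
[3, 9, 2, 2] sum 16 len 4
[2, 2, 5] sum 9 len 3
[2, 2, 5, 0] sum 9 len 4
Longest length seen: 4.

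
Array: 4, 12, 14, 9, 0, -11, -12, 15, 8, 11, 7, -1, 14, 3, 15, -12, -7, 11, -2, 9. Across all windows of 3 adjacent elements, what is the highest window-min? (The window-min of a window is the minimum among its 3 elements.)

[4, 12, 14] → min 4
[12, 14, 9] → min 9
[14, 9, 0] → min 0
[9, 0, -11] → min -11
[0, -11, -12] → min -12
[-11, -12, 15] → min -12
[-12, 15, 8] → min -12
[15, 8, 11] → min 8
[8, 11, 7] → min 7
[11, 7, -1] → min -1
[7, -1, 14] → min -1
[-1, 14, 3] → min -1
[14, 3, 15] → min 3
[3, 15, -12] → min -12
[15, -12, -7] → min -12
[-12, -7, 11] → min -12
[-7, 11, -2] → min -7
[11, -2, 9] → min -2
Highest of these is 9.

9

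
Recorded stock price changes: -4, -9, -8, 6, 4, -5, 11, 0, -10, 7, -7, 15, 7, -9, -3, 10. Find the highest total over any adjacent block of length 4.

22

-4 -9 -8 6 → sum -15
-9 -8 6 4 → sum -7
-8 6 4 -5 → sum -3
6 4 -5 11 → sum 16
4 -5 11 0 → sum 10
-5 11 0 -10 → sum -4
11 0 -10 7 → sum 8
0 -10 7 -7 → sum -10
-10 7 -7 15 → sum 5
7 -7 15 7 → sum 22
-7 15 7 -9 → sum 6
15 7 -9 -3 → sum 10
7 -9 -3 10 → sum 5
Highest of these is 22.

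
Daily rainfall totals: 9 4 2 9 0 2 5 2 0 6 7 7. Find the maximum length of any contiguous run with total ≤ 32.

→ 9: sum 9, len 1
→ 4: sum 13, len 2
→ 2: sum 15, len 3
→ 9: sum 24, len 4
→ 0: sum 24, len 5
→ 2: sum 26, len 6
→ 5: sum 31, len 7
→ 2 (dropped 9): sum 24, len 7
→ 0: sum 24, len 8
→ 6: sum 30, len 9
→ 7 (dropped 4, 2): sum 31, len 8
→ 7 (dropped 9): sum 29, len 8
Longest length seen: 9.

9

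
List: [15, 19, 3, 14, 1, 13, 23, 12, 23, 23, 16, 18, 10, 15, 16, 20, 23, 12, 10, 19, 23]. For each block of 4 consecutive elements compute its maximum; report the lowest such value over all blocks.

14

Window maxs for each of the 18 positions:
[15, 19, 3, 14] → max 19
[19, 3, 14, 1] → max 19
[3, 14, 1, 13] → max 14
[14, 1, 13, 23] → max 23
[1, 13, 23, 12] → max 23
[13, 23, 12, 23] → max 23
[23, 12, 23, 23] → max 23
[12, 23, 23, 16] → max 23
[23, 23, 16, 18] → max 23
[23, 16, 18, 10] → max 23
[16, 18, 10, 15] → max 18
[18, 10, 15, 16] → max 18
[10, 15, 16, 20] → max 20
[15, 16, 20, 23] → max 23
[16, 20, 23, 12] → max 23
[20, 23, 12, 10] → max 23
[23, 12, 10, 19] → max 23
[12, 10, 19, 23] → max 23
Lowest of these is 14.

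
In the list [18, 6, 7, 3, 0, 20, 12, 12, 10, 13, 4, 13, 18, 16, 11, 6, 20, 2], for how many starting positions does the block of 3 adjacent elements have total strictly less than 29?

[18, 6, 7] → sum 31
[6, 7, 3] → sum 16  < 29 ✓
[7, 3, 0] → sum 10  < 29 ✓
[3, 0, 20] → sum 23  < 29 ✓
[0, 20, 12] → sum 32
[20, 12, 12] → sum 44
[12, 12, 10] → sum 34
[12, 10, 13] → sum 35
[10, 13, 4] → sum 27  < 29 ✓
[13, 4, 13] → sum 30
[4, 13, 18] → sum 35
[13, 18, 16] → sum 47
[18, 16, 11] → sum 45
[16, 11, 6] → sum 33
[11, 6, 20] → sum 37
[6, 20, 2] → sum 28  < 29 ✓
5 windows satisfy the condition.

5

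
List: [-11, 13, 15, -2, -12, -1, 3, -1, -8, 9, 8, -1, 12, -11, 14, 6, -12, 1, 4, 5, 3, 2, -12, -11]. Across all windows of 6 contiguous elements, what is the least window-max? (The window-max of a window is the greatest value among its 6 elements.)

(-11, 13, 15, -2, -12, -1) → max 15
(13, 15, -2, -12, -1, 3) → max 15
(15, -2, -12, -1, 3, -1) → max 15
(-2, -12, -1, 3, -1, -8) → max 3
(-12, -1, 3, -1, -8, 9) → max 9
(-1, 3, -1, -8, 9, 8) → max 9
(3, -1, -8, 9, 8, -1) → max 9
(-1, -8, 9, 8, -1, 12) → max 12
(-8, 9, 8, -1, 12, -11) → max 12
(9, 8, -1, 12, -11, 14) → max 14
(8, -1, 12, -11, 14, 6) → max 14
(-1, 12, -11, 14, 6, -12) → max 14
(12, -11, 14, 6, -12, 1) → max 14
(-11, 14, 6, -12, 1, 4) → max 14
(14, 6, -12, 1, 4, 5) → max 14
(6, -12, 1, 4, 5, 3) → max 6
(-12, 1, 4, 5, 3, 2) → max 5
(1, 4, 5, 3, 2, -12) → max 5
(4, 5, 3, 2, -12, -11) → max 5
Least of these is 3.

3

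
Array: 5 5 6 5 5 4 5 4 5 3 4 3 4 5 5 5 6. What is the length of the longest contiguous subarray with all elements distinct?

[5] len 1
[5] len 1
[5, 6] len 2
[6, 5] len 2
[5] len 1
[5, 4] len 2
[4, 5] len 2
[5, 4] len 2
[4, 5] len 2
[4, 5, 3] len 3
[5, 3, 4] len 3
[4, 3] len 2
[3, 4] len 2
[3, 4, 5] len 3
[5] len 1
[5] len 1
[5, 6] len 2
Longest all-distinct length: 3.

3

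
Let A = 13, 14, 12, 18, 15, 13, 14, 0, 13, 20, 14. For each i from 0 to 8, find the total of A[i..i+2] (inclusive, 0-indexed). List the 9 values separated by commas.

39, 44, 45, 46, 42, 27, 27, 33, 47

[13, 14, 12] → sum 39
[14, 12, 18] → sum 44
[12, 18, 15] → sum 45
[18, 15, 13] → sum 46
[15, 13, 14] → sum 42
[13, 14, 0] → sum 27
[14, 0, 13] → sum 27
[0, 13, 20] → sum 33
[13, 20, 14] → sum 47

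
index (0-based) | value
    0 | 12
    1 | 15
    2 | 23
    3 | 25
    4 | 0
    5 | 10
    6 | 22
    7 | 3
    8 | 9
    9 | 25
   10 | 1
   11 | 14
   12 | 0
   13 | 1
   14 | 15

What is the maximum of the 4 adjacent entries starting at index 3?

Elements at indices 3..6: 25, 0, 10, 22
max(25, 0, 10, 22) = 25

25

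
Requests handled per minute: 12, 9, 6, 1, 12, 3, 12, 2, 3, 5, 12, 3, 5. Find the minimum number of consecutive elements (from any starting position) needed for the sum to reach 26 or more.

add 12: running sum 12 < 26
add 9: running sum 21 < 26
add 6: shortest ending here [12, 9, 6] sum 27, len 3
add 1: shortest ending here [12, 9, 6, 1] sum 28, len 4
add 12: shortest ending here [9, 6, 1, 12] sum 28, len 4
add 3: shortest ending here [9, 6, 1, 12, 3] sum 31, len 5
add 12: shortest ending here [12, 3, 12] sum 27, len 3
add 2: shortest ending here [12, 3, 12, 2] sum 29, len 4
add 3: shortest ending here [12, 3, 12, 2, 3] sum 32, len 5
add 5: shortest ending here [12, 3, 12, 2, 3, 5] sum 37, len 6
add 12: shortest ending here [12, 2, 3, 5, 12] sum 34, len 5
add 3: shortest ending here [12, 2, 3, 5, 12, 3] sum 37, len 6
add 5: shortest ending here [3, 5, 12, 3, 5] sum 28, len 5
Shortest qualifying length: 3.

3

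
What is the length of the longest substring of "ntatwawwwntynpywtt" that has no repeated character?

[n] len 1
[n, t] len 2
[n, t, a] len 3
[a, t] len 2
[a, t, w] len 3
[t, w, a] len 3
[a, w] len 2
[w] len 1
[w] len 1
[w, n] len 2
[w, n, t] len 3
[w, n, t, y] len 4
[t, y, n] len 3
[t, y, n, p] len 4
[n, p, y] len 3
[n, p, y, w] len 4
[n, p, y, w, t] len 5
[t] len 1
Longest all-distinct length: 5.

5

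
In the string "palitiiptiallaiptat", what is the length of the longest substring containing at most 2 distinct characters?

4

[p] 1 distinct, len 1
[p, a] 2 distinct, len 2
[a, l] 2 distinct, len 2
[l, i] 2 distinct, len 2
[i, t] 2 distinct, len 2
[i, t, i] 2 distinct, len 3
[i, t, i, i] 2 distinct, len 4
[i, i, p] 2 distinct, len 3
[p, t] 2 distinct, len 2
[t, i] 2 distinct, len 2
[i, a] 2 distinct, len 2
[a, l] 2 distinct, len 2
[a, l, l] 2 distinct, len 3
[a, l, l, a] 2 distinct, len 4
[a, i] 2 distinct, len 2
[i, p] 2 distinct, len 2
[p, t] 2 distinct, len 2
[t, a] 2 distinct, len 2
[t, a, t] 2 distinct, len 3
Longest length with ≤2 distinct: 4.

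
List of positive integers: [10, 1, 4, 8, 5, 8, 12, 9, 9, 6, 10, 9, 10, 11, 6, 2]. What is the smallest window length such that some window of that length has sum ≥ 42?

5

Extend right; whenever the sum reaches 42, record the length and shrink from the left:
add 10: running sum 10 < 42
add 1: running sum 11 < 42
add 4: running sum 15 < 42
add 8: running sum 23 < 42
add 5: running sum 28 < 42
add 8: running sum 36 < 42
add 12: shortest ending here [10, 1, 4, 8, 5, 8, 12] sum 48, len 7
add 9: shortest ending here [8, 5, 8, 12, 9] sum 42, len 5
add 9: shortest ending here [5, 8, 12, 9, 9] sum 43, len 5
add 6: shortest ending here [8, 12, 9, 9, 6] sum 44, len 5
add 10: shortest ending here [12, 9, 9, 6, 10] sum 46, len 5
add 9: shortest ending here [9, 9, 6, 10, 9] sum 43, len 5
add 10: shortest ending here [9, 6, 10, 9, 10] sum 44, len 5
add 11: shortest ending here [6, 10, 9, 10, 11] sum 46, len 5
add 6: shortest ending here [10, 9, 10, 11, 6] sum 46, len 5
add 2: shortest ending here [10, 9, 10, 11, 6, 2] sum 48, len 6
Shortest qualifying length: 5.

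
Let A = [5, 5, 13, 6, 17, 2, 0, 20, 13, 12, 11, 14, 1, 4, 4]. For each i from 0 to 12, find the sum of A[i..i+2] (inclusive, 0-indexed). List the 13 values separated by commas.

(5, 5, 13) → sum 23
(5, 13, 6) → sum 24
(13, 6, 17) → sum 36
(6, 17, 2) → sum 25
(17, 2, 0) → sum 19
(2, 0, 20) → sum 22
(0, 20, 13) → sum 33
(20, 13, 12) → sum 45
(13, 12, 11) → sum 36
(12, 11, 14) → sum 37
(11, 14, 1) → sum 26
(14, 1, 4) → sum 19
(1, 4, 4) → sum 9

23, 24, 36, 25, 19, 22, 33, 45, 36, 37, 26, 19, 9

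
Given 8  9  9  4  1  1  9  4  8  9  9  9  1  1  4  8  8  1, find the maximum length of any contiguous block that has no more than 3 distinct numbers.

7

[8] 1 distinct, len 1
[8, 9] 2 distinct, len 2
[8, 9, 9] 2 distinct, len 3
[8, 9, 9, 4] 3 distinct, len 4
[9, 9, 4, 1] 3 distinct, len 4
[9, 9, 4, 1, 1] 3 distinct, len 5
[9, 9, 4, 1, 1, 9] 3 distinct, len 6
[9, 9, 4, 1, 1, 9, 4] 3 distinct, len 7
[9, 4, 8] 3 distinct, len 3
[9, 4, 8, 9] 3 distinct, len 4
[9, 4, 8, 9, 9] 3 distinct, len 5
[9, 4, 8, 9, 9, 9] 3 distinct, len 6
[8, 9, 9, 9, 1] 3 distinct, len 5
[8, 9, 9, 9, 1, 1] 3 distinct, len 6
[9, 9, 9, 1, 1, 4] 3 distinct, len 6
[1, 1, 4, 8] 3 distinct, len 4
[1, 1, 4, 8, 8] 3 distinct, len 5
[1, 1, 4, 8, 8, 1] 3 distinct, len 6
Longest length with ≤3 distinct: 7.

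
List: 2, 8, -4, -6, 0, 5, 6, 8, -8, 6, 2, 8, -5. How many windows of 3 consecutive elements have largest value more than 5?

9

[2, 8, -4] → max 8  > 5 ✓
[8, -4, -6] → max 8  > 5 ✓
[-4, -6, 0] → max 0
[-6, 0, 5] → max 5
[0, 5, 6] → max 6  > 5 ✓
[5, 6, 8] → max 8  > 5 ✓
[6, 8, -8] → max 8  > 5 ✓
[8, -8, 6] → max 8  > 5 ✓
[-8, 6, 2] → max 6  > 5 ✓
[6, 2, 8] → max 8  > 5 ✓
[2, 8, -5] → max 8  > 5 ✓
9 windows satisfy the condition.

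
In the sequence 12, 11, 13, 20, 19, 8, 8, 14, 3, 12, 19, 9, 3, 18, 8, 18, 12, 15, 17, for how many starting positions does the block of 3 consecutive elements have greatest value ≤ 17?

[12, 11, 13] → max 13  ≤ 17 ✓
[11, 13, 20] → max 20
[13, 20, 19] → max 20
[20, 19, 8] → max 20
[19, 8, 8] → max 19
[8, 8, 14] → max 14  ≤ 17 ✓
[8, 14, 3] → max 14  ≤ 17 ✓
[14, 3, 12] → max 14  ≤ 17 ✓
[3, 12, 19] → max 19
[12, 19, 9] → max 19
[19, 9, 3] → max 19
[9, 3, 18] → max 18
[3, 18, 8] → max 18
[18, 8, 18] → max 18
[8, 18, 12] → max 18
[18, 12, 15] → max 18
[12, 15, 17] → max 17  ≤ 17 ✓
5 windows satisfy the condition.

5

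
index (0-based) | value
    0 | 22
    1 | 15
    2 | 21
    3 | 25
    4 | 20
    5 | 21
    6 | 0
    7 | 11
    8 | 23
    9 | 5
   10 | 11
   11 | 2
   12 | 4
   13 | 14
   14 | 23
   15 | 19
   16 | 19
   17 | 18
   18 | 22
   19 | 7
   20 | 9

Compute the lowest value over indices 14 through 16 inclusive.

19

Elements at indices 14..16: 23, 19, 19
min(23, 19, 19) = 19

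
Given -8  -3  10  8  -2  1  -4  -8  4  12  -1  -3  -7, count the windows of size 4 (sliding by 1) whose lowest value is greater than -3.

[-8, -3, 10, 8] → min -8
[-3, 10, 8, -2] → min -3
[10, 8, -2, 1] → min -2  > -3 ✓
[8, -2, 1, -4] → min -4
[-2, 1, -4, -8] → min -8
[1, -4, -8, 4] → min -8
[-4, -8, 4, 12] → min -8
[-8, 4, 12, -1] → min -8
[4, 12, -1, -3] → min -3
[12, -1, -3, -7] → min -7
1 window satisfy the condition.

1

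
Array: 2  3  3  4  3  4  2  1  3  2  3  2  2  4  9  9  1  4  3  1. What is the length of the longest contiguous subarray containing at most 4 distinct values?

[2] 1 distinct, len 1
[2, 3] 2 distinct, len 2
[2, 3, 3] 2 distinct, len 3
[2, 3, 3, 4] 3 distinct, len 4
[2, 3, 3, 4, 3] 3 distinct, len 5
[2, 3, 3, 4, 3, 4] 3 distinct, len 6
[2, 3, 3, 4, 3, 4, 2] 3 distinct, len 7
[2, 3, 3, 4, 3, 4, 2, 1] 4 distinct, len 8
[2, 3, 3, 4, 3, 4, 2, 1, 3] 4 distinct, len 9
[2, 3, 3, 4, 3, 4, 2, 1, 3, 2] 4 distinct, len 10
[2, 3, 3, 4, 3, 4, 2, 1, 3, 2, 3] 4 distinct, len 11
[2, 3, 3, 4, 3, 4, 2, 1, 3, 2, 3, 2] 4 distinct, len 12
[2, 3, 3, 4, 3, 4, 2, 1, 3, 2, 3, 2, 2] 4 distinct, len 13
[2, 3, 3, 4, 3, 4, 2, 1, 3, 2, 3, 2, 2, 4] 4 distinct, len 14
[3, 2, 3, 2, 2, 4, 9] 4 distinct, len 7
[3, 2, 3, 2, 2, 4, 9, 9] 4 distinct, len 8
[2, 2, 4, 9, 9, 1] 4 distinct, len 6
[2, 2, 4, 9, 9, 1, 4] 4 distinct, len 7
[4, 9, 9, 1, 4, 3] 4 distinct, len 6
[4, 9, 9, 1, 4, 3, 1] 4 distinct, len 7
Longest length with ≤4 distinct: 14.

14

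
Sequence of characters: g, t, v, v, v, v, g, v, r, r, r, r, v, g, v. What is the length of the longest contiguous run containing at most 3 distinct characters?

13

[g] 1 distinct, len 1
[g, t] 2 distinct, len 2
[g, t, v] 3 distinct, len 3
[g, t, v, v] 3 distinct, len 4
[g, t, v, v, v] 3 distinct, len 5
[g, t, v, v, v, v] 3 distinct, len 6
[g, t, v, v, v, v, g] 3 distinct, len 7
[g, t, v, v, v, v, g, v] 3 distinct, len 8
[v, v, v, v, g, v, r] 3 distinct, len 7
[v, v, v, v, g, v, r, r] 3 distinct, len 8
[v, v, v, v, g, v, r, r, r] 3 distinct, len 9
[v, v, v, v, g, v, r, r, r, r] 3 distinct, len 10
[v, v, v, v, g, v, r, r, r, r, v] 3 distinct, len 11
[v, v, v, v, g, v, r, r, r, r, v, g] 3 distinct, len 12
[v, v, v, v, g, v, r, r, r, r, v, g, v] 3 distinct, len 13
Longest length with ≤3 distinct: 13.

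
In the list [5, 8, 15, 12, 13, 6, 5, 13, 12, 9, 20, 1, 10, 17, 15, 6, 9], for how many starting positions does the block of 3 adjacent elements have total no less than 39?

5 8 15 → sum 28
8 15 12 → sum 35
15 12 13 → sum 40  ≥ 39 ✓
12 13 6 → sum 31
13 6 5 → sum 24
6 5 13 → sum 24
5 13 12 → sum 30
13 12 9 → sum 34
12 9 20 → sum 41  ≥ 39 ✓
9 20 1 → sum 30
20 1 10 → sum 31
1 10 17 → sum 28
10 17 15 → sum 42  ≥ 39 ✓
17 15 6 → sum 38
15 6 9 → sum 30
3 windows satisfy the condition.

3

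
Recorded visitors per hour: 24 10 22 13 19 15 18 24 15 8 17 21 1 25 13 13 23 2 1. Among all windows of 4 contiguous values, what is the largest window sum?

76

24 10 22 13 → sum 69
10 22 13 19 → sum 64
22 13 19 15 → sum 69
13 19 15 18 → sum 65
19 15 18 24 → sum 76
15 18 24 15 → sum 72
18 24 15 8 → sum 65
24 15 8 17 → sum 64
15 8 17 21 → sum 61
8 17 21 1 → sum 47
17 21 1 25 → sum 64
21 1 25 13 → sum 60
1 25 13 13 → sum 52
25 13 13 23 → sum 74
13 13 23 2 → sum 51
13 23 2 1 → sum 39
Largest of these is 76.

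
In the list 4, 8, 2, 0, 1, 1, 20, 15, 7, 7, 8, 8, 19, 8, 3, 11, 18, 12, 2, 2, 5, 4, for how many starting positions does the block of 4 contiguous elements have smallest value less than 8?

18

4 8 2 0 → min 0  < 8 ✓
8 2 0 1 → min 0  < 8 ✓
2 0 1 1 → min 0  < 8 ✓
0 1 1 20 → min 0  < 8 ✓
1 1 20 15 → min 1  < 8 ✓
1 20 15 7 → min 1  < 8 ✓
20 15 7 7 → min 7  < 8 ✓
15 7 7 8 → min 7  < 8 ✓
7 7 8 8 → min 7  < 8 ✓
7 8 8 19 → min 7  < 8 ✓
8 8 19 8 → min 8
8 19 8 3 → min 3  < 8 ✓
19 8 3 11 → min 3  < 8 ✓
8 3 11 18 → min 3  < 8 ✓
3 11 18 12 → min 3  < 8 ✓
11 18 12 2 → min 2  < 8 ✓
18 12 2 2 → min 2  < 8 ✓
12 2 2 5 → min 2  < 8 ✓
2 2 5 4 → min 2  < 8 ✓
18 windows satisfy the condition.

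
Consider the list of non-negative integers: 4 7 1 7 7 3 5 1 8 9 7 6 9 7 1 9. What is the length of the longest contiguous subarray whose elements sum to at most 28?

6

[4] sum 4 len 1
[4, 7] sum 11 len 2
[4, 7, 1] sum 12 len 3
[4, 7, 1, 7] sum 19 len 4
[4, 7, 1, 7, 7] sum 26 len 5
[7, 1, 7, 7, 3] sum 25 len 5
[1, 7, 7, 3, 5] sum 23 len 5
[1, 7, 7, 3, 5, 1] sum 24 len 6
[7, 3, 5, 1, 8] sum 24 len 5
[3, 5, 1, 8, 9] sum 26 len 5
[1, 8, 9, 7] sum 25 len 4
[9, 7, 6] sum 22 len 3
[7, 6, 9] sum 22 len 3
[6, 9, 7] sum 22 len 3
[6, 9, 7, 1] sum 23 len 4
[9, 7, 1, 9] sum 26 len 4
Longest length seen: 6.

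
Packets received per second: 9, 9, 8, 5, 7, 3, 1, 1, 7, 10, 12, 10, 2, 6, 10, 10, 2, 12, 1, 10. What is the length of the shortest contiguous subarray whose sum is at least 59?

7

add 9: running sum 9 < 59
add 9: running sum 18 < 59
add 8: running sum 26 < 59
add 5: running sum 31 < 59
add 7: running sum 38 < 59
add 3: running sum 41 < 59
add 1: running sum 42 < 59
add 1: running sum 43 < 59
add 7: running sum 50 < 59
add 10: shortest ending here [9, 9, 8, 5, 7, 3, 1, 1, 7, 10] sum 60, len 10
add 12: shortest ending here [9, 8, 5, 7, 3, 1, 1, 7, 10, 12] sum 63, len 10
add 10: shortest ending here [8, 5, 7, 3, 1, 1, 7, 10, 12, 10] sum 64, len 10
add 2: shortest ending here [8, 5, 7, 3, 1, 1, 7, 10, 12, 10, 2] sum 66, len 11
add 6: shortest ending here [7, 3, 1, 1, 7, 10, 12, 10, 2, 6] sum 59, len 10
add 10: shortest ending here [1, 1, 7, 10, 12, 10, 2, 6, 10] sum 59, len 9
add 10: shortest ending here [10, 12, 10, 2, 6, 10, 10] sum 60, len 7
add 2: shortest ending here [10, 12, 10, 2, 6, 10, 10, 2] sum 62, len 8
add 12: shortest ending here [12, 10, 2, 6, 10, 10, 2, 12] sum 64, len 8
add 1: shortest ending here [12, 10, 2, 6, 10, 10, 2, 12, 1] sum 65, len 9
add 10: shortest ending here [10, 2, 6, 10, 10, 2, 12, 1, 10] sum 63, len 9
Shortest qualifying length: 7.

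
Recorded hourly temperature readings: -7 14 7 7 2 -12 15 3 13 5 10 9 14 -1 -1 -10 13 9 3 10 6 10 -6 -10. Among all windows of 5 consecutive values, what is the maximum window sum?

(-7, 14, 7, 7, 2) → sum 23
(14, 7, 7, 2, -12) → sum 18
(7, 7, 2, -12, 15) → sum 19
(7, 2, -12, 15, 3) → sum 15
(2, -12, 15, 3, 13) → sum 21
(-12, 15, 3, 13, 5) → sum 24
(15, 3, 13, 5, 10) → sum 46
(3, 13, 5, 10, 9) → sum 40
(13, 5, 10, 9, 14) → sum 51
(5, 10, 9, 14, -1) → sum 37
(10, 9, 14, -1, -1) → sum 31
(9, 14, -1, -1, -10) → sum 11
(14, -1, -1, -10, 13) → sum 15
(-1, -1, -10, 13, 9) → sum 10
(-1, -10, 13, 9, 3) → sum 14
(-10, 13, 9, 3, 10) → sum 25
(13, 9, 3, 10, 6) → sum 41
(9, 3, 10, 6, 10) → sum 38
(3, 10, 6, 10, -6) → sum 23
(10, 6, 10, -6, -10) → sum 10
Maximum of these is 51.

51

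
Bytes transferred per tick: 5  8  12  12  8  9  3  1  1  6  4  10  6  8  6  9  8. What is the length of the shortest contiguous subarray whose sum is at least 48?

add 5: running sum 5 < 48
add 8: running sum 13 < 48
add 12: running sum 25 < 48
add 12: running sum 37 < 48
add 8: running sum 45 < 48
add 9: shortest ending here [8, 12, 12, 8, 9] sum 49, len 5
add 3: shortest ending here [8, 12, 12, 8, 9, 3] sum 52, len 6
add 1: shortest ending here [8, 12, 12, 8, 9, 3, 1] sum 53, len 7
add 1: shortest ending here [8, 12, 12, 8, 9, 3, 1, 1] sum 54, len 8
add 6: shortest ending here [12, 12, 8, 9, 3, 1, 1, 6] sum 52, len 8
add 4: shortest ending here [12, 12, 8, 9, 3, 1, 1, 6, 4] sum 56, len 9
add 10: shortest ending here [12, 8, 9, 3, 1, 1, 6, 4, 10] sum 54, len 9
add 6: shortest ending here [8, 9, 3, 1, 1, 6, 4, 10, 6] sum 48, len 9
add 8: shortest ending here [9, 3, 1, 1, 6, 4, 10, 6, 8] sum 48, len 9
add 6: shortest ending here [9, 3, 1, 1, 6, 4, 10, 6, 8, 6] sum 54, len 10
add 9: shortest ending here [6, 4, 10, 6, 8, 6, 9] sum 49, len 7
add 8: shortest ending here [4, 10, 6, 8, 6, 9, 8] sum 51, len 7
Shortest qualifying length: 5.

5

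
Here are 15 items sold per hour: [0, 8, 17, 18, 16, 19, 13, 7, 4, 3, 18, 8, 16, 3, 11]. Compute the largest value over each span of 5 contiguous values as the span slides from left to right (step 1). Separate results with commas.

[0, 8, 17, 18, 16] → max 18
[8, 17, 18, 16, 19] → max 19
[17, 18, 16, 19, 13] → max 19
[18, 16, 19, 13, 7] → max 19
[16, 19, 13, 7, 4] → max 19
[19, 13, 7, 4, 3] → max 19
[13, 7, 4, 3, 18] → max 18
[7, 4, 3, 18, 8] → max 18
[4, 3, 18, 8, 16] → max 18
[3, 18, 8, 16, 3] → max 18
[18, 8, 16, 3, 11] → max 18

18, 19, 19, 19, 19, 19, 18, 18, 18, 18, 18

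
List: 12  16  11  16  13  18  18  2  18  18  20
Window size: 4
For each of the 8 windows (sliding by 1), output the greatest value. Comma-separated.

16, 16, 18, 18, 18, 18, 18, 20

[12, 16, 11, 16] → max 16
[16, 11, 16, 13] → max 16
[11, 16, 13, 18] → max 18
[16, 13, 18, 18] → max 18
[13, 18, 18, 2] → max 18
[18, 18, 2, 18] → max 18
[18, 2, 18, 18] → max 18
[2, 18, 18, 20] → max 20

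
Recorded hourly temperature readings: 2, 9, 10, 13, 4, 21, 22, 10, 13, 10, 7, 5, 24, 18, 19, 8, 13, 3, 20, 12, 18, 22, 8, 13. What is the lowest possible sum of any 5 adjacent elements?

Window sums for each of the 20 positions:
[2, 9, 10, 13, 4] → sum 38
[9, 10, 13, 4, 21] → sum 57
[10, 13, 4, 21, 22] → sum 70
[13, 4, 21, 22, 10] → sum 70
[4, 21, 22, 10, 13] → sum 70
[21, 22, 10, 13, 10] → sum 76
[22, 10, 13, 10, 7] → sum 62
[10, 13, 10, 7, 5] → sum 45
[13, 10, 7, 5, 24] → sum 59
[10, 7, 5, 24, 18] → sum 64
[7, 5, 24, 18, 19] → sum 73
[5, 24, 18, 19, 8] → sum 74
[24, 18, 19, 8, 13] → sum 82
[18, 19, 8, 13, 3] → sum 61
[19, 8, 13, 3, 20] → sum 63
[8, 13, 3, 20, 12] → sum 56
[13, 3, 20, 12, 18] → sum 66
[3, 20, 12, 18, 22] → sum 75
[20, 12, 18, 22, 8] → sum 80
[12, 18, 22, 8, 13] → sum 73
Lowest of these is 38.

38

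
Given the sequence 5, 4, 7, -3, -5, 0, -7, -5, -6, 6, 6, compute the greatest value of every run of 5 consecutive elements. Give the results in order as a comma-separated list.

(5, 4, 7, -3, -5) → max 7
(4, 7, -3, -5, 0) → max 7
(7, -3, -5, 0, -7) → max 7
(-3, -5, 0, -7, -5) → max 0
(-5, 0, -7, -5, -6) → max 0
(0, -7, -5, -6, 6) → max 6
(-7, -5, -6, 6, 6) → max 6

7, 7, 7, 0, 0, 6, 6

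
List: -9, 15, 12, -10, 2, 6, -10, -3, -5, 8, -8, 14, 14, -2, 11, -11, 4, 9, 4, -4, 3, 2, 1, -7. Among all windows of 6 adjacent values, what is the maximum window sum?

-9 15 12 -10 2 6 → sum 16
15 12 -10 2 6 -10 → sum 15
12 -10 2 6 -10 -3 → sum -3
-10 2 6 -10 -3 -5 → sum -20
2 6 -10 -3 -5 8 → sum -2
6 -10 -3 -5 8 -8 → sum -12
-10 -3 -5 8 -8 14 → sum -4
-3 -5 8 -8 14 14 → sum 20
-5 8 -8 14 14 -2 → sum 21
8 -8 14 14 -2 11 → sum 37
-8 14 14 -2 11 -11 → sum 18
14 14 -2 11 -11 4 → sum 30
14 -2 11 -11 4 9 → sum 25
-2 11 -11 4 9 4 → sum 15
11 -11 4 9 4 -4 → sum 13
-11 4 9 4 -4 3 → sum 5
4 9 4 -4 3 2 → sum 18
9 4 -4 3 2 1 → sum 15
4 -4 3 2 1 -7 → sum -1
Maximum of these is 37.

37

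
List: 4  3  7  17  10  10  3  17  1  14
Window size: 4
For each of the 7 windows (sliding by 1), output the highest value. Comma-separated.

(4, 3, 7, 17) → max 17
(3, 7, 17, 10) → max 17
(7, 17, 10, 10) → max 17
(17, 10, 10, 3) → max 17
(10, 10, 3, 17) → max 17
(10, 3, 17, 1) → max 17
(3, 17, 1, 14) → max 17

17, 17, 17, 17, 17, 17, 17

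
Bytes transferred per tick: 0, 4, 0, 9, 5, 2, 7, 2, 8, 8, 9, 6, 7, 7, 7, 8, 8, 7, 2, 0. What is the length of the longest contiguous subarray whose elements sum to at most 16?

4

[0] sum 0 len 1
[0, 4] sum 4 len 2
[0, 4, 0] sum 4 len 3
[0, 4, 0, 9] sum 13 len 4
[0, 9, 5] sum 14 len 3
[0, 9, 5, 2] sum 16 len 4
[5, 2, 7] sum 14 len 3
[5, 2, 7, 2] sum 16 len 4
[2, 8] sum 10 len 2
[8, 8] sum 16 len 2
[9] sum 9 len 1
[9, 6] sum 15 len 2
[6, 7] sum 13 len 2
[7, 7] sum 14 len 2
[7, 7] sum 14 len 2
[7, 8] sum 15 len 2
[8, 8] sum 16 len 2
[8, 7] sum 15 len 2
[7, 2] sum 9 len 2
[7, 2, 0] sum 9 len 3
Longest length seen: 4.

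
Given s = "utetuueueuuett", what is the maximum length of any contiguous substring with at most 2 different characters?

8

add u: window [u] (1 distinct), len 1
add t: window [u, t] (2 distinct), len 2
add e: window [t, e] (2 distinct), len 2
add t: window [t, e, t] (2 distinct), len 3
add u: window [t, u] (2 distinct), len 2
add u: window [t, u, u] (2 distinct), len 3
add e: window [u, u, e] (2 distinct), len 3
add u: window [u, u, e, u] (2 distinct), len 4
add e: window [u, u, e, u, e] (2 distinct), len 5
add u: window [u, u, e, u, e, u] (2 distinct), len 6
add u: window [u, u, e, u, e, u, u] (2 distinct), len 7
add e: window [u, u, e, u, e, u, u, e] (2 distinct), len 8
add t: window [e, t] (2 distinct), len 2
add t: window [e, t, t] (2 distinct), len 3
Longest length with ≤2 distinct: 8.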